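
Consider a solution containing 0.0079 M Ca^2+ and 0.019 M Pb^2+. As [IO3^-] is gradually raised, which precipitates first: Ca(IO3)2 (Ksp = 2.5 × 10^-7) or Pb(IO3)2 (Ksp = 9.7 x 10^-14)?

Each salt begins to precipitate when Q = Ksp, i.e. when [IO3^-] reaches its threshold.
For Ca(IO3)2: 2.5 × 10^-7 = 0.0079 × [IO3^-]^2  ⇒  [IO3^-] = 5.6 x 10^-3 M.
For Pb(IO3)2: 9.7 x 10^-14 = 0.019 × [IO3^-]^2  ⇒  [IO3^-] = 2.3 × 10^-6 M.
The salt with the lower threshold [IO3^-] precipitates first: Pb(IO3)2.

Pb(IO3)2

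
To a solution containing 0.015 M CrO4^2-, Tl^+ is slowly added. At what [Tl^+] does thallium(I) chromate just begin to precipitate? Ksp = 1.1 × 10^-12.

Tl2CrO4(s) ⇌ 2 Tl^+ + CrO4^2-
Ksp = [Tl^+]^2[CrO4^2-]
Precipitation begins when Q = Ksp. With [CrO4^2-] = 0.015 M:
1.1 × 10^-12 = (0.015) × [Tl^+]^2
[Tl^+] = (1.1 × 10^-12 / 1.5 × 10^-2)^(1/2) = 8.6 x 10^-6 M

8.6 × 10^-6 M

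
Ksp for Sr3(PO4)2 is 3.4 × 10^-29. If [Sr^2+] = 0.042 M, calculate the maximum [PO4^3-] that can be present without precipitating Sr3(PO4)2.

Sr3(PO4)2(s) ⇌ 3 Sr^2+(aq) + 2 PO4^3-(aq)
Ksp = [Sr^2+]^3[PO4^3-]^2
Precipitation begins when Q = Ksp. With [Sr^2+] = 0.042 M:
3.4 × 10^-29 = (0.042)^3 × [PO4^3-]^2
[PO4^3-] = (3.4 × 10^-29 / 7.41 × 10^-5)^(1/2) = 6.8 × 10^-13 M

6.8e-13 M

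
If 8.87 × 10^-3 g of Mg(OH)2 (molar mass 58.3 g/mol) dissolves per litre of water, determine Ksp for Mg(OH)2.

Molar solubility s = (8.87 x 10^-3 g/L) / (58.3 g/mol) = 1.521 x 10^-4 M.
Mg(OH)2(s) ⇌ Mg^2+(aq) + 2 OH^-(aq)
Let s = molar solubility. Then [Mg^2+] = s and [OH^-] = 2s.
Ksp = [Mg^2+][OH^-]^2
So Ksp = s × (2s)^2 = 4s^3
Ksp = 4 × (1.521 × 10^-4)^3 = 1.41 x 10^-11

Ksp ≈ 1.41 x 10^-11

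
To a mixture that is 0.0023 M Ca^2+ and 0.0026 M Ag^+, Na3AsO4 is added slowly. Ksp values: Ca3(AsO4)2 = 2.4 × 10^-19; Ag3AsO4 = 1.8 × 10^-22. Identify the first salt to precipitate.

Ag3AsO4

Precipitation of each salt starts when its ion product equals its Ksp.
For Ca3(AsO4)2: 2.4 × 10^-19 = (0.0023)^3 × [AsO4^3-]^2  ⇒  [AsO4^3-] = 4.4 × 10^-6 M.
For Ag3AsO4: 1.8 × 10^-22 = (0.0026)^3 × [AsO4^3-]  ⇒  [AsO4^3-] = 1.0 x 10^-14 M.
The salt with the lower threshold [AsO4^3-] precipitates first: Ag3AsO4.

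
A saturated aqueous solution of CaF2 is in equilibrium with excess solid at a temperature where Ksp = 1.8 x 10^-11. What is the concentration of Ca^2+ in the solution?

[Ca^2+] = 1.7 × 10^-4 M

CaF2(s) ⇌ Ca^2+ + 2 F^-
Ksp = [Ca^2+][F^-]^2
With molar solubility s: [Ca^2+] = s, [F^-] = 2s.
Substituting: Ksp = s(2s)^2 = 4s^3
s^3 = 1.8 x 10^-11 / 4, so s = 1.65 x 10^-4 M
[Ca^2+] = s = 1.7 x 10^-4 M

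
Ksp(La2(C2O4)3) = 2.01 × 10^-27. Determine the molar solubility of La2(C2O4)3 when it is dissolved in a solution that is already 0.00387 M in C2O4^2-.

La2(C2O4)3(s) <=> 2 La^3+(aq) + 3 C2O4^2-(aq)
Ksp = [La^3+]^2[C2O4^2-]^3
Let s = moles of La2(C2O4)3 that dissolve per litre. [La^3+] = 2s, [C2O4^2-] = 0.00387 + 3s ≈ 0.00387 (Ksp is small, so little additional dissolves).
Ksp ≈ (2s)^2 × (0.00387)^3
s = 9.31 x 10^-11 M
Check: 3s = 2.8 × 10^-10 ≪ 0.00387, so the approximation is valid.

s = 9.31e-11 M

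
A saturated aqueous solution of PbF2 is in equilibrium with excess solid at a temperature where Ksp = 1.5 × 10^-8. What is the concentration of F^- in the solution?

PbF2(s) ⇌ Pb^2+(aq) + 2 F^-(aq)
Ksp = [Pb^2+][F^-]^2
For each mole of PbF2 that dissolves: [Pb^2+] = s, [F^-] = 2s.
Substituting: Ksp = s(2s)^2 = 4s^3
s^3 = 1.5 × 10^-8 / 4, so s = 1.55 x 10^-3 M
[F^-] = 2s = 3.1 × 10^-3 M

[F^-] ≈ 3.1 × 10^-3 M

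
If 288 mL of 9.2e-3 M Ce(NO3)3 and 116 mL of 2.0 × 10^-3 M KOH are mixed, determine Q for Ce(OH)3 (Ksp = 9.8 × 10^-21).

Total volume = 288 + 116 = 404 mL.
[Ce^3+] = 9.2 × 10^-3 × (288/404) = 6.56 × 10^-3 M
[OH^-] = 2.0 x 10^-3 × (116/404) = 5.74 × 10^-4 M
Ce(OH)3(s) ⇌ Ce^3+ + 3 OH^-, so Q = [Ce^3+][OH^-]^3
Q = (6.56 × 10^-3)(5.74 x 10^-4)^3 = 1.2 x 10^-12
Q > Ksp, so Ce(OH)3 will precipitate.

Q ≈ 1.2 × 10^-12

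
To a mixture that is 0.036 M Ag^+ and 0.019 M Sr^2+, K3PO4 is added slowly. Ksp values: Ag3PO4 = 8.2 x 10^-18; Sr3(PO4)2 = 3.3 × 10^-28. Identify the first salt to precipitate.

Each salt begins to precipitate when Q = Ksp, i.e. when [PO4^3-] reaches its threshold.
For Ag3PO4: 8.2 x 10^-18 = (0.036)^3 × [PO4^3-]  ⇒  [PO4^3-] = 1.8 × 10^-13 M.
For Sr3(PO4)2: 3.3 × 10^-28 = (0.019)^3 × [PO4^3-]^2  ⇒  [PO4^3-] = 6.9 x 10^-12 M.
The salt with the lower threshold [PO4^3-] precipitates first: Ag3PO4.

Ag3PO4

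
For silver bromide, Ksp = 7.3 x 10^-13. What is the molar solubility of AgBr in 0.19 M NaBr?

s ≈ 3.8 × 10^-12 M

AgBr(s) ⇌ Ag^+(aq) + Br^-(aq)
Ksp = [Ag^+][Br^-]
Let s be the molar solubility in this solution. [Ag^+] = s, [Br^-] = 0.19 + s ≈ 0.19 (since Br^- from NaBr dominates).
Ksp ≈ s × 0.19
s = 3.8 × 10^-12 M
Check: s = 3.8 x 10^-12 ≪ 0.19, so the approximation is valid.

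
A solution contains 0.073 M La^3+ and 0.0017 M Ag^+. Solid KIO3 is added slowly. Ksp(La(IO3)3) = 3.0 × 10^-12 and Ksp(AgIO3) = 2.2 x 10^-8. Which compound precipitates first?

AgIO3

Each salt begins to precipitate when Q = Ksp, i.e. when [IO3^-] reaches its threshold.
For La(IO3)3: 3.0 × 10^-12 = 0.073 × [IO3^-]^3  ⇒  [IO3^-] = 3.5 × 10^-4 M.
For AgIO3: 2.2 x 10^-8 = 0.0017 × [IO3^-]  ⇒  [IO3^-] = 1.3 × 10^-5 M.
The salt with the lower threshold [IO3^-] precipitates first: AgIO3.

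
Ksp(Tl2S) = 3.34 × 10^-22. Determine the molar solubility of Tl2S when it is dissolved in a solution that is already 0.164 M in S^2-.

Tl2S(s) ⇌ 2 Tl^+ + S^2-
Ksp = [Tl^+]^2[S^2-]
Let s = moles of Tl2S that dissolve per litre. [Tl^+] = 2s, [S^2-] = 0.164 + s ≈ 0.164 (common-ion effect: S^2- is already 0.164 M).
Ksp ≈ (2s)^2 × 0.164
s = 2.26 x 10^-11 M
Check: s = 2.3 × 10^-11 ≪ 0.164, so the approximation is valid.

s = 2.26 × 10^-11 M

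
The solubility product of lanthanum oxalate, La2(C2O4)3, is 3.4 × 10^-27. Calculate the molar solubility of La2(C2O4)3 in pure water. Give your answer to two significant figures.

La2(C2O4)3(s) <=> 2 La^3+(aq) + 3 C2O4^2-(aq)
Ksp = [La^3+]^2[C2O4^2-]^3
Let s = molar solubility. Then [La^3+] = 2s and [C2O4^2-] = 3s.
So Ksp = (2s)^2 × (3s)^3 = 108s^5
s = (3.4 × 10^-27 / 108)^(1/5) = 2.0 × 10^-6 M

s = 2.0 × 10^-6 M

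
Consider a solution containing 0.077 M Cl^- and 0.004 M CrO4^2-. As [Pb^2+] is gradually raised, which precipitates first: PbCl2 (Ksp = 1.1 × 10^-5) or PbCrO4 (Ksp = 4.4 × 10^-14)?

Precipitation of each salt starts when its ion product equals its Ksp.
For PbCl2: 1.1 × 10^-5 = (0.077)^2 × [Pb^2+]  ⇒  [Pb^2+] = 1.9 × 10^-3 M.
For PbCrO4: 4.4 × 10^-14 = 0.004 × [Pb^2+]  ⇒  [Pb^2+] = 1.1 x 10^-11 M.
The salt with the lower threshold [Pb^2+] precipitates first: PbCrO4.

PbCrO4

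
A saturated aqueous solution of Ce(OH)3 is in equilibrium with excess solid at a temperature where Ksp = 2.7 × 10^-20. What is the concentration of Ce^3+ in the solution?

Ce(OH)3(s) ⇌ Ce^3+(aq) + 3 OH^-(aq)
Ksp = [Ce^3+][OH^-]^3
Let s = molar solubility. Then [Ce^3+] = s and [OH^-] = 3s.
So Ksp = s × (3s)^3 = 27s^4
Solving, s = (2.7 × 10^-20/27)^(1/4) = 5.62 × 10^-6 M
[Ce^3+] = s = 5.6 × 10^-6 M

5.6 x 10^-6 M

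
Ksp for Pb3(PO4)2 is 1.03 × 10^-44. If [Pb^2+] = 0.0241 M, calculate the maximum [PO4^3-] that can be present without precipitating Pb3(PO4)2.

[PO4^3-] = 2.71e-20 M

Pb3(PO4)2(s) ⇌ 3 Pb^2+(aq) + 2 PO4^3-(aq)
Ksp = [Pb^2+]^3[PO4^3-]^2
Precipitation begins when Q = Ksp. With [Pb^2+] = 0.0241 M:
1.03 × 10^-44 = (0.0241)^3 × [PO4^3-]^2
[PO4^3-] = (1.03 × 10^-44 / 1.400 × 10^-5)^(1/2) = 2.71 × 10^-20 M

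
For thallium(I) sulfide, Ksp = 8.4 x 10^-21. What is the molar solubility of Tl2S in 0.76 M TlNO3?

s = 1.5 x 10^-20 M

Tl2S(s) <=> 2 Tl^+ + S^2-
Ksp = [Tl^+]^2[S^2-]
Let s = moles of Tl2S that dissolve per litre. [Tl^+] = 0.76 + 2s ≈ 0.76, [S^2-] = s (common-ion effect: Tl^+ is already 0.76 M).
Ksp ≈ (0.76)^2 × s
s = 1.5 x 10^-20 M
Check: 2s = 2.9 × 10^-20 ≪ 0.76, so the approximation is valid.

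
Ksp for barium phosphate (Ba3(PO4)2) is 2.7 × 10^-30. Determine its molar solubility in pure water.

Ba3(PO4)2(s) <=> 3 Ba^2+(aq) + 2 PO4^3-(aq)
Ksp = [Ba^2+]^3[PO4^3-]^2
For each mole of Ba3(PO4)2 that dissolves: [Ba^2+] = 3s, [PO4^3-] = 2s.
Ksp = (3s)^3(2s)^2 = 108s^5
Solving, s = (2.7 × 10^-30/108)^(1/5) = 4.8 x 10^-7 M

s = 4.8 × 10^-7 M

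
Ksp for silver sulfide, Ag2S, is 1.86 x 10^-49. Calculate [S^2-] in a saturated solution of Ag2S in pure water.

Ag2S(s) ⇌ 2 Ag^+ + S^2-
Ksp = [Ag^+]^2[S^2-]
Let s = molar solubility. Then [Ag^+] = 2s and [S^2-] = s.
Substituting: Ksp = (2s)^2s = 4s^3
s = (1.86 x 10^-49 / 4)^(1/3) = 3.596 x 10^-17 M
[S^2-] = s = 3.60 × 10^-17 M

[S^2-] ≈ 3.60 x 10^-17 M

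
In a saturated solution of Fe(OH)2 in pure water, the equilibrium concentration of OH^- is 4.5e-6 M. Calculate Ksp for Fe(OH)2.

Fe(OH)2(s) ⇌ Fe^2+ + 2 OH^-
Stoichiometry gives [Fe^2+] = (1/2)[OH^-] = 2.25 x 10^-6 M.
Ksp = [Fe^2+][OH^-]^2
Ksp = 2.25 × 10^-6 × (4.5 × 10^-6)^2 = 4.6 × 10^-17

Ksp = 4.6 x 10^-17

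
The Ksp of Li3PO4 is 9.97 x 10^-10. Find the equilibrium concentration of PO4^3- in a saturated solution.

Li3PO4(s) <=> 3 Li^+(aq) + PO4^3-(aq)
Ksp = [Li^+]^3[PO4^3-]
Let s = molar solubility. Then [Li^+] = 3s and [PO4^3-] = s.
Substituting: Ksp = (3s)^3s = 27s^4
Solving, s = (9.97 x 10^-10/27)^(1/4) = 2.465 × 10^-3 M
[PO4^3-] = s = 2.47 × 10^-3 M

2.47e-3 M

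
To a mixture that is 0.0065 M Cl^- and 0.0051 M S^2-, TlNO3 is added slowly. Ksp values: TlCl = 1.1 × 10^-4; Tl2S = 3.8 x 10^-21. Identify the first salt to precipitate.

Tl2S

Precipitation of each salt starts when its ion product equals its Ksp.
For TlCl: 1.1 × 10^-4 = 0.0065 × [Tl^+]  ⇒  [Tl^+] = 1.7 × 10^-2 M.
For Tl2S: 3.8 x 10^-21 = 0.0051 × [Tl^+]^2  ⇒  [Tl^+] = 8.6 × 10^-10 M.
The salt with the lower threshold [Tl^+] precipitates first: Tl2S.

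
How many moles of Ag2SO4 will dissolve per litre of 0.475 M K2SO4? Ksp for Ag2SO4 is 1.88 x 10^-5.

s = 3.15 × 10^-3 M

Ag2SO4(s) ⇌ 2 Ag^+(aq) + SO4^2-(aq)
Ksp = [Ag^+]^2[SO4^2-]
Let s be the molar solubility in this solution. [Ag^+] = 2s, [SO4^2-] = 0.475 + s ≈ 0.475 (since SO4^2- from K2SO4 dominates).
Ksp ≈ (2s)^2 × 0.475
s = 3.15 × 10^-3 M
Check: s = 3.1 x 10^-3 ≪ 0.475, so the approximation is valid.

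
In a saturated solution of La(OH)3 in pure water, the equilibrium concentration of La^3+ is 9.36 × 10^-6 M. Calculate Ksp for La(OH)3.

Ksp = 2.07 × 10^-19

La(OH)3(s) ⇌ La^3+(aq) + 3 OH^-(aq)
Stoichiometry gives [OH^-] = (3/1)[La^3+] = 2.808 x 10^-5 M.
Ksp = [La^3+][OH^-]^3
Ksp = 9.36 x 10^-6 × (2.808 × 10^-5)^3 = 2.07 × 10^-19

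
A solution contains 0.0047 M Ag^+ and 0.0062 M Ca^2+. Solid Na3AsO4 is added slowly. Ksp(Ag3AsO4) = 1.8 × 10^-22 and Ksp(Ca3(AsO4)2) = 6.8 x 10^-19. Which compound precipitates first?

Precipitation of each salt starts when its ion product equals its Ksp.
For Ag3AsO4: 1.8 × 10^-22 = (0.0047)^3 × [AsO4^3-]  ⇒  [AsO4^3-] = 1.7 × 10^-15 M.
For Ca3(AsO4)2: 6.8 x 10^-19 = (0.0062)^3 × [AsO4^3-]^2  ⇒  [AsO4^3-] = 1.7 × 10^-6 M.
The salt with the lower threshold [AsO4^3-] precipitates first: Ag3AsO4.

Ag3AsO4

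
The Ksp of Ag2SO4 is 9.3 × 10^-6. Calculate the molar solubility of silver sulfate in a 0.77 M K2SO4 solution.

Ag2SO4(s) <=> 2 Ag^+(aq) + SO4^2-(aq)
Ksp = [Ag^+]^2[SO4^2-]
Let s be the molar solubility in this solution. [Ag^+] = 2s, [SO4^2-] = 0.77 + s ≈ 0.77 (since SO4^2- from K2SO4 dominates).
Ksp ≈ (2s)^2 × 0.77
s = 1.7 × 10^-3 M
Check: s = 1.7 x 10^-3 ≪ 0.77, so the approximation is valid.

s ≈ 1.7 × 10^-3 M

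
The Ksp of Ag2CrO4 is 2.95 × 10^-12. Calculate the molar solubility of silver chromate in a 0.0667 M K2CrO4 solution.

s ≈ 3.33e-6 M

Ag2CrO4(s) ⇌ 2 Ag^+ + CrO4^2-
Ksp = [Ag^+]^2[CrO4^2-]
Let s = moles of Ag2CrO4 that dissolve per litre. [Ag^+] = 2s, [CrO4^2-] = 0.0667 + s ≈ 0.0667 (since CrO4^2- from K2CrO4 dominates).
Ksp ≈ (2s)^2 × 0.0667
s = 3.33 × 10^-6 M
Check: s = 3.3 x 10^-6 ≪ 0.0667, so the approximation is valid.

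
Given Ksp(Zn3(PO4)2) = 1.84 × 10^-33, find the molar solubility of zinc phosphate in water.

s = 1.11e-7 M

Zn3(PO4)2(s) <=> 3 Zn^2+(aq) + 2 PO4^3-(aq)
Ksp = [Zn^2+]^3[PO4^3-]^2
With molar solubility s: [Zn^2+] = 3s, [PO4^3-] = 2s.
Substituting: Ksp = (3s)^3(2s)^2 = 108s^5
s = (1.84 × 10^-33 / 108)^(1/5) = 1.11 x 10^-7 M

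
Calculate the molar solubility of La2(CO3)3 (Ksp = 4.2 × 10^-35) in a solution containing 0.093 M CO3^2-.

La2(CO3)3(s) <=> 2 La^3+ + 3 CO3^2-
Ksp = [La^3+]^2[CO3^2-]^3
Let s be the molar solubility in this solution. [La^3+] = 2s, [CO3^2-] = 0.093 + 3s ≈ 0.093 (Ksp is small, so little additional dissolves).
Ksp ≈ (2s)^2 × (0.093)^3
s = 1.1 x 10^-16 M
Check: 3s = 3.4 × 10^-16 ≪ 0.093, so the approximation is valid.

s ≈ 1.1e-16 M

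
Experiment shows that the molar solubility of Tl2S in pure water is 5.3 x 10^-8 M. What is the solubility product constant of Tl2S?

Tl2S(s) <=> 2 Tl^+ + S^2-
With molar solubility s: [Tl^+] = 2s, [S^2-] = s.
Ksp = [Tl^+]^2[S^2-]
So Ksp = (2s)^2 × s = 4s^3
With s = 5.3 x 10^-8: Ksp = 6.0 × 10^-22

6.0 × 10^-22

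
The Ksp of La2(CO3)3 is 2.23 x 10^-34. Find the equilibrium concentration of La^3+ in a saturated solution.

La2(CO3)3(s) <=> 2 La^3+(aq) + 3 CO3^2-(aq)
Ksp = [La^3+]^2[CO3^2-]^3
With molar solubility s: [La^3+] = 2s, [CO3^2-] = 3s.
So Ksp = (2s)^2 × (3s)^3 = 108s^5
s^5 = 2.23 x 10^-34 / 108, so s = 7.294 × 10^-8 M
[La^3+] = 2s = 1.46 × 10^-7 M

[La^3+] = 1.46 x 10^-7 M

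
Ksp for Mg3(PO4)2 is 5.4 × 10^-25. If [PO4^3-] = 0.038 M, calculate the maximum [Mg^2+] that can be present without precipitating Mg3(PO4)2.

[Mg^2+] = 7.2 x 10^-8 M

Mg3(PO4)2(s) ⇌ 3 Mg^2+ + 2 PO4^3-
Ksp = [Mg^2+]^3[PO4^3-]^2
Precipitation begins when Q = Ksp. With [PO4^3-] = 0.038 M:
5.4 × 10^-25 = (0.038)^2 × [Mg^2+]^3
[Mg^2+] = (5.4 × 10^-25 / 1.44 × 10^-3)^(1/3) = 7.2 × 10^-8 M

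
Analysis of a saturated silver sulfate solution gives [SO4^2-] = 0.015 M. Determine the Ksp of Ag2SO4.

Ag2SO4(s) ⇌ 2 Ag^+ + SO4^2-
Stoichiometry gives [Ag^+] = (2/1)[SO4^2-] = 3.00 x 10^-2 M.
Ksp = [Ag^+]^2[SO4^2-]
Ksp = (3.00 × 10^-2)^2 × 1.5 × 10^-2 = 1.4 × 10^-5

Ksp ≈ 1.4 × 10^-5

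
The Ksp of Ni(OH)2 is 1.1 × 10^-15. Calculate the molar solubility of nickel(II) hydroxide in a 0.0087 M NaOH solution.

Ni(OH)2(s) ⇌ Ni^2+(aq) + 2 OH^-(aq)
Ksp = [Ni^2+][OH^-]^2
Let s = moles of Ni(OH)2 that dissolve per litre. [Ni^2+] = s, [OH^-] = 0.0087 + 2s ≈ 0.0087 (Ksp is small, so little additional dissolves).
Ksp ≈ s × (0.0087)^2
s = 1.5 x 10^-11 M
Check: 2s = 2.9 x 10^-11 ≪ 0.0087, so the approximation is valid.

1.5e-11 M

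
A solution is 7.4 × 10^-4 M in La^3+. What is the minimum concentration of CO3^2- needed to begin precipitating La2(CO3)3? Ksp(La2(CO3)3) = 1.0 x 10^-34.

[CO3^2-] ≈ 5.7e-10 M

La2(CO3)3(s) <=> 2 La^3+ + 3 CO3^2-
Ksp = [La^3+]^2[CO3^2-]^3
Precipitation begins when Q = Ksp. With [La^3+] = 7.4 × 10^-4 M:
1.0 x 10^-34 = (7.4 × 10^-4)^2 × [CO3^2-]^3
[CO3^2-] = (1.0 x 10^-34 / 5.48 × 10^-7)^(1/3) = 5.7 × 10^-10 M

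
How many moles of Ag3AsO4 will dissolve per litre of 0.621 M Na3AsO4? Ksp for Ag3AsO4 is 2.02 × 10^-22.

Ag3AsO4(s) ⇌ 3 Ag^+ + AsO4^3-
Ksp = [Ag^+]^3[AsO4^3-]
Let s = moles of Ag3AsO4 that dissolve per litre. [Ag^+] = 3s, [AsO4^3-] = 0.621 + s ≈ 0.621 (Ksp is small, so little additional dissolves).
Ksp ≈ (3s)^3 × 0.621
s = 2.29 × 10^-8 M
Check: s = 2.3 × 10^-8 ≪ 0.621, so the approximation is valid.

s = 2.29 x 10^-8 M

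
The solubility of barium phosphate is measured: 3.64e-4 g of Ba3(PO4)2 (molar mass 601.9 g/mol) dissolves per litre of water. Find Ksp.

Molar solubility s = (3.64 x 10^-4 g/L) / (601.9 g/mol) = 6.048 × 10^-7 M.
Ba3(PO4)2(s) <=> 3 Ba^2+(aq) + 2 PO4^3-(aq)
If s mol/L of Ba3(PO4)2 dissolves, [Ba^2+] = 3s and [PO4^3-] = 2s.
Ksp = [Ba^2+]^3[PO4^3-]^2
Substituting: Ksp = (3s)^3(2s)^2 = 108s^5
Ksp = 108 × (6.048 × 10^-7)^5 = 8.74 × 10^-30

Ksp ≈ 8.74 × 10^-30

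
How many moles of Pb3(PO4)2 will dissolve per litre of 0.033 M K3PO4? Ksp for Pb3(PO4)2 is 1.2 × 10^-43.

s = 1.6 × 10^-14 M

Pb3(PO4)2(s) ⇌ 3 Pb^2+ + 2 PO4^3-
Ksp = [Pb^2+]^3[PO4^3-]^2
If s mol/L dissolves here, [Pb^2+] = 3s, [PO4^3-] = 0.033 + 2s ≈ 0.033 (Ksp is small, so little additional dissolves).
Ksp ≈ (3s)^3 × (0.033)^2
s = 1.6 x 10^-14 M
Check: 2s = 3.2 x 10^-14 ≪ 0.033, so the approximation is valid.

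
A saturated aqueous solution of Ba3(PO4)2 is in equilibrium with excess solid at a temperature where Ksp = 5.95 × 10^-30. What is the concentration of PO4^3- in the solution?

[PO4^3-] ≈ 1.12e-6 M

Ba3(PO4)2(s) ⇌ 3 Ba^2+ + 2 PO4^3-
Ksp = [Ba^2+]^3[PO4^3-]^2
With molar solubility s: [Ba^2+] = 3s, [PO4^3-] = 2s.
Ksp = (3s)^3(2s)^2 = 108s^5
s = (5.95 × 10^-30 / 108)^(1/5) = 5.600 x 10^-7 M
[PO4^3-] = 2s = 1.12 × 10^-6 M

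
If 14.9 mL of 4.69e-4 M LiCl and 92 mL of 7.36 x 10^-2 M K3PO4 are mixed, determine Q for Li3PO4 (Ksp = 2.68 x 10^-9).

Total volume = 14.9 + 92 = 106.9 mL.
[Li^+] = 4.69 × 10^-4 × (14.9/106.9) = 6.537 x 10^-5 M
[PO4^3-] = 7.36 × 10^-2 × (92/106.9) = 6.334 × 10^-2 M
Li3PO4(s) ⇌ 3 Li^+ + PO4^3-, so Q = [Li^+]^3[PO4^3-]
Q = (6.537 x 10^-5)^3(6.334 × 10^-2) = 1.77 × 10^-14
Q < Ksp, so no precipitate of Li3PO4 forms.

Q ≈ 1.77 x 10^-14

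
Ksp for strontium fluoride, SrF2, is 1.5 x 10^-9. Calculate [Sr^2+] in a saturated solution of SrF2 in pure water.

7.2 × 10^-4 M

SrF2(s) ⇌ Sr^2+ + 2 F^-
Ksp = [Sr^2+][F^-]^2
Let s = molar solubility. Then [Sr^2+] = s and [F^-] = 2s.
Substituting: Ksp = s(2s)^2 = 4s^3
Solving, s = (1.5 x 10^-9/4)^(1/3) = 7.21 × 10^-4 M
[Sr^2+] = s = 7.2 × 10^-4 M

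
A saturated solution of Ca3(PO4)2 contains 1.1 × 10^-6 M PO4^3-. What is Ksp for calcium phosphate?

Ca3(PO4)2(s) ⇌ 3 Ca^2+ + 2 PO4^3-
Stoichiometry gives [Ca^2+] = (3/2)[PO4^3-] = 1.65 × 10^-6 M.
Ksp = [Ca^2+]^3[PO4^3-]^2
Ksp = (1.65 × 10^-6)^3 × (1.1 × 10^-6)^2 = 5.4 × 10^-30

5.4e-30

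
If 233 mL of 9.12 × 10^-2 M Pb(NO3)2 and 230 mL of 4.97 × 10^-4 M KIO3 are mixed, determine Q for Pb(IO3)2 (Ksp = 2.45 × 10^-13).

2.80e-9

Total volume = 233 + 230 = 463 mL.
[Pb^2+] = 9.12 x 10^-2 × (233/463) = 4.590 × 10^-2 M
[IO3^-] = 4.97 × 10^-4 × (230/463) = 2.469 × 10^-4 M
Pb(IO3)2(s) ⇌ Pb^2+ + 2 IO3^-, so Q = [Pb^2+][IO3^-]^2
Q = (4.590 × 10^-2)(2.469 × 10^-4)^2 = 2.80 x 10^-9
Q > Ksp, so Pb(IO3)2 will precipitate.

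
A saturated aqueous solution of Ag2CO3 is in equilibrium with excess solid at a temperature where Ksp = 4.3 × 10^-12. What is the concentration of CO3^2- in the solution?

[CO3^2-] ≈ 1.0e-4 M

Ag2CO3(s) ⇌ 2 Ag^+(aq) + CO3^2-(aq)
Ksp = [Ag^+]^2[CO3^2-]
If s mol/L of Ag2CO3 dissolves, [Ag^+] = 2s and [CO3^2-] = s.
Substituting: Ksp = (2s)^2s = 4s^3
Solving, s = (4.3 × 10^-12/4)^(1/3) = 1.02 × 10^-4 M
[CO3^2-] = s = 1.0 × 10^-4 M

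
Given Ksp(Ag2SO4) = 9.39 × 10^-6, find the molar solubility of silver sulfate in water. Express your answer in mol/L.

s = 0.0133 M

Ag2SO4(s) ⇌ 2 Ag^+(aq) + SO4^2-(aq)
Ksp = [Ag^+]^2[SO4^2-]
Let s = molar solubility. Then [Ag^+] = 2s and [SO4^2-] = s.
Ksp = (2s)^2s = 4s^3
s^3 = 9.39 × 10^-6 / 4, so s = 1.33 x 10^-2 M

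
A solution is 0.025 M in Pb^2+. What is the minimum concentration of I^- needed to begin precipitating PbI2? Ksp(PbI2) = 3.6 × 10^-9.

[I^-] = 3.8 × 10^-4 M

PbI2(s) <=> Pb^2+(aq) + 2 I^-(aq)
Ksp = [Pb^2+][I^-]^2
Precipitation begins when Q = Ksp. With [Pb^2+] = 0.025 M:
3.6 × 10^-9 = (0.025) × [I^-]^2
[I^-] = (3.6 × 10^-9 / 2.5 × 10^-2)^(1/2) = 3.8 x 10^-4 M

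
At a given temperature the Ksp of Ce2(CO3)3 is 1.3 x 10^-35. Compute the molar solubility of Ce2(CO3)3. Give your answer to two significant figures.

s ≈ 4.1 × 10^-8 M

Ce2(CO3)3(s) ⇌ 2 Ce^3+(aq) + 3 CO3^2-(aq)
Ksp = [Ce^3+]^2[CO3^2-]^3
With molar solubility s: [Ce^3+] = 2s, [CO3^2-] = 3s.
Substituting: Ksp = (2s)^2(3s)^3 = 108s^5
s = (1.3 x 10^-35 / 108)^(1/5) = 4.1 × 10^-8 M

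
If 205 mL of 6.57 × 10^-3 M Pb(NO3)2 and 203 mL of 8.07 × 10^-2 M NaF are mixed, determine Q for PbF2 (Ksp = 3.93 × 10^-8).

Q = 5.32 × 10^-6

Total volume = 205 + 203 = 408 mL.
[Pb^2+] = 6.57 × 10^-3 × (205/408) = 3.301 x 10^-3 M
[F^-] = 8.07 x 10^-2 × (203/408) = 4.015 x 10^-2 M
PbF2(s) ⇌ Pb^2+ + 2 F^-, so Q = [Pb^2+][F^-]^2
Q = (3.301 x 10^-3)(4.015 x 10^-2)^2 = 5.32 × 10^-6
Q > Ksp, so PbF2 will precipitate.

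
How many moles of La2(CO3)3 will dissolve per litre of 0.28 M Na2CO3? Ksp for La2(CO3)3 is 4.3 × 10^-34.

La2(CO3)3(s) ⇌ 2 La^3+ + 3 CO3^2-
Ksp = [La^3+]^2[CO3^2-]^3
If s mol/L dissolves here, [La^3+] = 2s, [CO3^2-] = 0.28 + 3s ≈ 0.28 (common-ion effect: CO3^2- is already 0.28 M).
Ksp ≈ (2s)^2 × (0.28)^3
s = 7.0 × 10^-17 M
Check: 3s = 2.1 × 10^-16 ≪ 0.28, so the approximation is valid.

s ≈ 7.0 × 10^-17 M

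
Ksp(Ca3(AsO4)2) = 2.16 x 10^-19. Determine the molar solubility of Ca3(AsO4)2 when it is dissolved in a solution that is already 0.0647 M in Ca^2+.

s ≈ 1.41 × 10^-8 M

Ca3(AsO4)2(s) ⇌ 3 Ca^2+ + 2 AsO4^3-
Ksp = [Ca^2+]^3[AsO4^3-]^2
Let s be the molar solubility in this solution. [Ca^2+] = 0.0647 + 3s ≈ 0.0647, [AsO4^3-] = 2s (Ksp is small, so little additional dissolves).
Ksp ≈ (0.0647)^3 × (2s)^2
s = 1.41 × 10^-8 M
Check: 3s = 4.2 × 10^-8 ≪ 0.0647, so the approximation is valid.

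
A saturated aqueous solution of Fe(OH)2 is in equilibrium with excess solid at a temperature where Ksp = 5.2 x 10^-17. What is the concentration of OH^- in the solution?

Fe(OH)2(s) <=> Fe^2+ + 2 OH^-
Ksp = [Fe^2+][OH^-]^2
For each mole of Fe(OH)2 that dissolves: [Fe^2+] = s, [OH^-] = 2s.
Ksp = s(2s)^2 = 4s^3
s^3 = 5.2 x 10^-17 / 4, so s = 2.35 × 10^-6 M
[OH^-] = 2s = 4.7 x 10^-6 M

[OH^-] = 4.7 × 10^-6 M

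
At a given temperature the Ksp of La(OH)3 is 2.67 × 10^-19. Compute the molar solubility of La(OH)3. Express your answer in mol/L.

s = 9.97 × 10^-6 M

La(OH)3(s) ⇌ La^3+(aq) + 3 OH^-(aq)
Ksp = [La^3+][OH^-]^3
If s mol/L of La(OH)3 dissolves, [La^3+] = s and [OH^-] = 3s.
Ksp = s(3s)^3 = 27s^4
s = (2.67 × 10^-19 / 27)^(1/4) = 9.97 × 10^-6 M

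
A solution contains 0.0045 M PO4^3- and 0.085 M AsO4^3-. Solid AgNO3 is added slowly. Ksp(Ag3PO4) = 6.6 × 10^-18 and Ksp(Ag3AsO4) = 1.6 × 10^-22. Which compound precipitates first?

Ag3AsO4

Precipitation of each salt starts when its ion product equals its Ksp.
For Ag3PO4: 6.6 × 10^-18 = 0.0045 × [Ag^+]^3  ⇒  [Ag^+] = 1.1 x 10^-5 M.
For Ag3AsO4: 1.6 × 10^-22 = 0.085 × [Ag^+]^3  ⇒  [Ag^+] = 1.2 x 10^-7 M.
The salt with the lower threshold [Ag^+] precipitates first: Ag3AsO4.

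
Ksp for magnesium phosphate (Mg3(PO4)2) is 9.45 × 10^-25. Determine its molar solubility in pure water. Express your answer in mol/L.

6.14e-6 M

Mg3(PO4)2(s) ⇌ 3 Mg^2+ + 2 PO4^3-
Ksp = [Mg^2+]^3[PO4^3-]^2
Let s = molar solubility. Then [Mg^2+] = 3s and [PO4^3-] = 2s.
Ksp = (3s)^3(2s)^2 = 108s^5
s = (9.45 × 10^-25 / 108)^(1/5) = 6.14 × 10^-6 M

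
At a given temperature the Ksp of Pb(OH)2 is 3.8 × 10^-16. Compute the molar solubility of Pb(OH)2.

Pb(OH)2(s) ⇌ Pb^2+(aq) + 2 OH^-(aq)
Ksp = [Pb^2+][OH^-]^2
Let s = molar solubility. Then [Pb^2+] = s and [OH^-] = 2s.
Ksp = s(2s)^2 = 4s^3
s = (3.8 × 10^-16 / 4)^(1/3) = 4.6 × 10^-6 M

s = 4.6e-6 M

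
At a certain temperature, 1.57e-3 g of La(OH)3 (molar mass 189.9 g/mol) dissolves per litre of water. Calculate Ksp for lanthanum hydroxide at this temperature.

Molar solubility s = (1.57 x 10^-3 g/L) / (189.9 g/mol) = 8.268 × 10^-6 M.
La(OH)3(s) <=> La^3+ + 3 OH^-
Let s = molar solubility. Then [La^3+] = s and [OH^-] = 3s.
Ksp = [La^3+][OH^-]^3
So Ksp = s × (3s)^3 = 27s^4
Ksp = 27 × (8.268 × 10^-6)^4 = 1.26 × 10^-19

1.26e-19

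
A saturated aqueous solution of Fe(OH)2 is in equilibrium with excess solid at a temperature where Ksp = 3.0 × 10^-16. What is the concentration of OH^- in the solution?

[OH^-] = 8.4 × 10^-6 M

Fe(OH)2(s) <=> Fe^2+ + 2 OH^-
Ksp = [Fe^2+][OH^-]^2
With molar solubility s: [Fe^2+] = s, [OH^-] = 2s.
Substituting: Ksp = s(2s)^2 = 4s^3
s = (3.0 × 10^-16 / 4)^(1/3) = 4.22 × 10^-6 M
[OH^-] = 2s = 8.4 × 10^-6 M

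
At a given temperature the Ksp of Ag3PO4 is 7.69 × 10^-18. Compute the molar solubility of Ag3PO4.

Ag3PO4(s) ⇌ 3 Ag^+(aq) + PO4^3-(aq)
Ksp = [Ag^+]^3[PO4^3-]
If s mol/L of Ag3PO4 dissolves, [Ag^+] = 3s and [PO4^3-] = s.
So Ksp = (3s)^3 × s = 27s^4
s = (7.69 × 10^-18 / 27)^(1/4) = 2.31 x 10^-5 M

s = 2.31 x 10^-5 M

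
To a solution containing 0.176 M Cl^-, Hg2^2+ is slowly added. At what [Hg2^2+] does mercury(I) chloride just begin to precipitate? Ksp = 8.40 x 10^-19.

Hg2Cl2(s) ⇌ Hg2^2+ + 2 Cl^-
Ksp = [Hg2^2+][Cl^-]^2
Precipitation begins when Q = Ksp. With [Cl^-] = 0.176 M:
8.40 x 10^-19 = (0.176)^2 × [Hg2^2+]
[Hg2^2+] = (8.40 x 10^-19 / 3.098 × 10^-2) = 2.71 × 10^-17 M

[Hg2^2+] = 2.71 × 10^-17 M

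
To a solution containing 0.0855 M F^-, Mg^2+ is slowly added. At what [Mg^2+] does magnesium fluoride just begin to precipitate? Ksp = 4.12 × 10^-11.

MgF2(s) ⇌ Mg^2+ + 2 F^-
Ksp = [Mg^2+][F^-]^2
Precipitation begins when Q = Ksp. With [F^-] = 0.0855 M:
4.12 × 10^-11 = (0.0855)^2 × [Mg^2+]
[Mg^2+] = (4.12 × 10^-11 / 7.310 × 10^-3) = 5.64 × 10^-9 M

5.64 × 10^-9 M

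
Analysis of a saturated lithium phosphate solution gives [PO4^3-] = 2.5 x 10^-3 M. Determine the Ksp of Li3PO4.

Li3PO4(s) ⇌ 3 Li^+(aq) + PO4^3-(aq)
Stoichiometry gives [Li^+] = (3/1)[PO4^3-] = 7.50 × 10^-3 M.
Ksp = [Li^+]^3[PO4^3-]
Ksp = (7.50 × 10^-3)^3 × 2.5 × 10^-3 = 1.1 x 10^-9

Ksp = 1.1 x 10^-9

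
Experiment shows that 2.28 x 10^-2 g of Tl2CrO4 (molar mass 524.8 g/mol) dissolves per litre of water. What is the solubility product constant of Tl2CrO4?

Molar solubility s = (2.28 × 10^-2 g/L) / (524.8 g/mol) = 4.345 × 10^-5 M.
Tl2CrO4(s) ⇌ 2 Tl^+ + CrO4^2-
Let s = molar solubility. Then [Tl^+] = 2s and [CrO4^2-] = s.
Ksp = [Tl^+]^2[CrO4^2-]
Ksp = (2s)^2s = 4s^3
Ksp = 4 × (4.345 × 10^-5)^3 = 3.28 × 10^-13

3.28 × 10^-13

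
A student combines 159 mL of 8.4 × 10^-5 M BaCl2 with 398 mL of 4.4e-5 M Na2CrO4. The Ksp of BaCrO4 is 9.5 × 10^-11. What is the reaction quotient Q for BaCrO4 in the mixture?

7.5e-10

Total volume = 159 + 398 = 557 mL.
[Ba^2+] = 8.4 × 10^-5 × (159/557) = 2.40 × 10^-5 M
[CrO4^2-] = 4.4 x 10^-5 × (398/557) = 3.14 x 10^-5 M
BaCrO4(s) ⇌ Ba^2+ + CrO4^2-, so Q = [Ba^2+][CrO4^2-]
Q = (2.40 x 10^-5)(3.14 x 10^-5) = 7.5 x 10^-10
Q > Ksp, so BaCrO4 will precipitate.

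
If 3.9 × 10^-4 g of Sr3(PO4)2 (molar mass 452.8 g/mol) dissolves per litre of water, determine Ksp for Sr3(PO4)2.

Ksp = 5.1e-29

Molar solubility s = (3.9 × 10^-4 g/L) / (452.8 g/mol) = 8.61 × 10^-7 M.
Sr3(PO4)2(s) ⇌ 3 Sr^2+(aq) + 2 PO4^3-(aq)
With molar solubility s: [Sr^2+] = 3s, [PO4^3-] = 2s.
Ksp = [Sr^2+]^3[PO4^3-]^2
So Ksp = (3s)^3 × (2s)^2 = 108s^5
Ksp = 108 × (8.61 × 10^-7)^5 = 5.1 × 10^-29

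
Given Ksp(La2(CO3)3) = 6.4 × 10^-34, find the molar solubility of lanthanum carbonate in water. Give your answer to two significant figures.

9.0 × 10^-8 M

La2(CO3)3(s) ⇌ 2 La^3+ + 3 CO3^2-
Ksp = [La^3+]^2[CO3^2-]^3
With molar solubility s: [La^3+] = 2s, [CO3^2-] = 3s.
Ksp = (2s)^2(3s)^3 = 108s^5
Solving, s = (6.4 × 10^-34/108)^(1/5) = 9.0 x 10^-8 M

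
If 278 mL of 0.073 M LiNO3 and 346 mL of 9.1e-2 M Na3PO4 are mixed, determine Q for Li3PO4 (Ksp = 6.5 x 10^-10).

1.7 x 10^-6

Total volume = 278 + 346 = 624 mL.
[Li^+] = 7.3 × 10^-2 × (278/624) = 3.25 × 10^-2 M
[PO4^3-] = 9.1 x 10^-2 × (346/624) = 5.05 × 10^-2 M
Li3PO4(s) ⇌ 3 Li^+ + PO4^3-, so Q = [Li^+]^3[PO4^3-]
Q = (3.25 × 10^-2)^3(5.05 × 10^-2) = 1.7 × 10^-6
Q > Ksp, so Li3PO4 will precipitate.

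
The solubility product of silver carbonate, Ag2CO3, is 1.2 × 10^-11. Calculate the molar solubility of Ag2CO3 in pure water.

Ag2CO3(s) ⇌ 2 Ag^+(aq) + CO3^2-(aq)
Ksp = [Ag^+]^2[CO3^2-]
For each mole of Ag2CO3 that dissolves: [Ag^+] = 2s, [CO3^2-] = s.
Substituting: Ksp = (2s)^2s = 4s^3
s^3 = 1.2 × 10^-11 / 4, so s = 1.4 × 10^-4 M

s = 1.4 × 10^-4 M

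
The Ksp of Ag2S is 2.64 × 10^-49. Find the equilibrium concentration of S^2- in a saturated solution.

Ag2S(s) <=> 2 Ag^+ + S^2-
Ksp = [Ag^+]^2[S^2-]
If s mol/L of Ag2S dissolves, [Ag^+] = 2s and [S^2-] = s.
Substituting: Ksp = (2s)^2s = 4s^3
Solving, s = (2.64 × 10^-49/4)^(1/3) = 4.041 × 10^-17 M
[S^2-] = s = 4.04 x 10^-17 M

[S^2-] = 4.04 × 10^-17 M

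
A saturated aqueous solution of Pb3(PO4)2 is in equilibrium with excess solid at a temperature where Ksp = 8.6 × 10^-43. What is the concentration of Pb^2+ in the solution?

[Pb^2+] ≈ 4.5 x 10^-9 M

Pb3(PO4)2(s) <=> 3 Pb^2+(aq) + 2 PO4^3-(aq)
Ksp = [Pb^2+]^3[PO4^3-]^2
Let s = molar solubility. Then [Pb^2+] = 3s and [PO4^3-] = 2s.
Ksp = (3s)^3(2s)^2 = 108s^5
s = (8.6 × 10^-43 / 108)^(1/5) = 1.51 x 10^-9 M
[Pb^2+] = 3s = 4.5 × 10^-9 M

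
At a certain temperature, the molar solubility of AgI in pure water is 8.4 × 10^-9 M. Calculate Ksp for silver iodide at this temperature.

Ksp ≈ 7.1e-17

AgI(s) <=> Ag^+(aq) + I^-(aq)
With molar solubility s: [Ag^+] = s, [I^-] = s.
Ksp = [Ag^+][I^-]
Ksp = (s)(s) = s^2
With s = 8.4 x 10^-9: Ksp = 7.1 × 10^-17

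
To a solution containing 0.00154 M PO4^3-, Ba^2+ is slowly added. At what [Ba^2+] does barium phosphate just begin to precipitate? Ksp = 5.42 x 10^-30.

1.32 x 10^-8 M

Ba3(PO4)2(s) ⇌ 3 Ba^2+(aq) + 2 PO4^3-(aq)
Ksp = [Ba^2+]^3[PO4^3-]^2
Precipitation begins when Q = Ksp. With [PO4^3-] = 0.00154 M:
5.42 x 10^-30 = (0.00154)^2 × [Ba^2+]^3
[Ba^2+] = (5.42 x 10^-30 / 2.372 × 10^-6)^(1/3) = 1.32 x 10^-8 M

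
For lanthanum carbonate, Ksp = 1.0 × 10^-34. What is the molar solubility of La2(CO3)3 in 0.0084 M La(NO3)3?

s ≈ 3.7 × 10^-11 M

La2(CO3)3(s) ⇌ 2 La^3+ + 3 CO3^2-
Ksp = [La^3+]^2[CO3^2-]^3
If s mol/L dissolves here, [La^3+] = 0.0084 + 2s ≈ 0.0084, [CO3^2-] = 3s (common-ion effect: La^3+ is already 0.0084 M).
Ksp ≈ (0.0084)^2 × (3s)^3
s = 3.7 × 10^-11 M
Check: 2s = 7.5 × 10^-11 ≪ 0.0084, so the approximation is valid.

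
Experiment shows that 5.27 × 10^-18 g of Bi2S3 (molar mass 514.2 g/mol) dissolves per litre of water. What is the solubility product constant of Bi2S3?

Ksp ≈ 1.22e-98

Molar solubility s = (5.27 × 10^-18 g/L) / (514.2 g/mol) = 1.025 × 10^-20 M.
Bi2S3(s) <=> 2 Bi^3+ + 3 S^2-
If s mol/L of Bi2S3 dissolves, [Bi^3+] = 2s and [S^2-] = 3s.
Ksp = [Bi^3+]^2[S^2-]^3
Substituting: Ksp = (2s)^2(3s)^3 = 108s^5
Ksp = 108 × (1.025 × 10^-20)^5 = 1.22 x 10^-98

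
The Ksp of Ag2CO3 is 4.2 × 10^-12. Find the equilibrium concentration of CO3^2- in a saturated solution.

Ag2CO3(s) ⇌ 2 Ag^+(aq) + CO3^2-(aq)
Ksp = [Ag^+]^2[CO3^2-]
If s mol/L of Ag2CO3 dissolves, [Ag^+] = 2s and [CO3^2-] = s.
So Ksp = (2s)^2 × s = 4s^3
s = (4.2 × 10^-12 / 4)^(1/3) = 1.02 × 10^-4 M
[CO3^2-] = s = 1.0 × 10^-4 M

[CO3^2-] = 1.0e-4 M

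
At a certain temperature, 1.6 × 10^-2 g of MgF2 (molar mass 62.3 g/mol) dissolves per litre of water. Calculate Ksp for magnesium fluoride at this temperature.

Molar solubility s = (1.6 x 10^-2 g/L) / (62.3 g/mol) = 2.57 x 10^-4 M.
MgF2(s) <=> Mg^2+(aq) + 2 F^-(aq)
With molar solubility s: [Mg^2+] = s, [F^-] = 2s.
Ksp = [Mg^2+][F^-]^2
Ksp = s(2s)^2 = 4s^3
Ksp = 4 × (2.57 × 10^-4)^3 = 6.8 x 10^-11

Ksp ≈ 6.8 × 10^-11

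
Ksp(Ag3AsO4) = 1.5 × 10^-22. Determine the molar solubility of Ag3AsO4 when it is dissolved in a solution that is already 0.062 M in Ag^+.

s ≈ 6.3 × 10^-19 M

Ag3AsO4(s) <=> 3 Ag^+ + AsO4^3-
Ksp = [Ag^+]^3[AsO4^3-]
If s mol/L dissolves here, [Ag^+] = 0.062 + 3s ≈ 0.062, [AsO4^3-] = s (common-ion effect: Ag^+ is already 0.062 M).
Ksp ≈ (0.062)^3 × s
s = 6.3 × 10^-19 M
Check: 3s = 1.9 × 10^-18 ≪ 0.062, so the approximation is valid.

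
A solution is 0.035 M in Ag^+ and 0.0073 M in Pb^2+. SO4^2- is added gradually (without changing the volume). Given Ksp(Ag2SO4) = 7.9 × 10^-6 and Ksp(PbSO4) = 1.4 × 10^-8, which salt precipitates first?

Precipitation of each salt starts when its ion product equals its Ksp.
For Ag2SO4: 7.9 × 10^-6 = (0.035)^2 × [SO4^2-]  ⇒  [SO4^2-] = 6.4 × 10^-3 M.
For PbSO4: 1.4 × 10^-8 = 0.0073 × [SO4^2-]  ⇒  [SO4^2-] = 1.9 × 10^-6 M.
The salt with the lower threshold [SO4^2-] precipitates first: PbSO4.

PbSO4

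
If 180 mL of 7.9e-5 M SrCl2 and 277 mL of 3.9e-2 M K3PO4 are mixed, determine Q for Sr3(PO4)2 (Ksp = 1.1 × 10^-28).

Total volume = 180 + 277 = 457 mL.
[Sr^2+] = 7.9 × 10^-5 × (180/457) = 3.11 × 10^-5 M
[PO4^3-] = 3.9 x 10^-2 × (277/457) = 2.36 × 10^-2 M
Sr3(PO4)2(s) ⇌ 3 Sr^2+ + 2 PO4^3-, so Q = [Sr^2+]^3[PO4^3-]^2
Q = (3.11 × 10^-5)^3(2.36 × 10^-2)^2 = 1.7 x 10^-17
Q > Ksp, so Sr3(PO4)2 will precipitate.

Q = 1.7 × 10^-17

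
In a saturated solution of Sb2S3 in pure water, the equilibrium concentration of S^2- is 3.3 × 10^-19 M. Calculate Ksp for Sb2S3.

1.7e-93

Sb2S3(s) ⇌ 2 Sb^3+ + 3 S^2-
Stoichiometry gives [Sb^3+] = (2/3)[S^2-] = 2.20 x 10^-19 M.
Ksp = [Sb^3+]^2[S^2-]^3
Ksp = (2.20 × 10^-19)^2 × (3.3 × 10^-19)^3 = 1.7 x 10^-93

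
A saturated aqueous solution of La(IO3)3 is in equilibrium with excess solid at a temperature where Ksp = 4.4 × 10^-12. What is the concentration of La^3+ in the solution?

6.4 x 10^-4 M

La(IO3)3(s) ⇌ La^3+ + 3 IO3^-
Ksp = [La^3+][IO3^-]^3
Let s = molar solubility. Then [La^3+] = s and [IO3^-] = 3s.
Ksp = s(3s)^3 = 27s^4
s^4 = 4.4 × 10^-12 / 27, so s = 6.35 × 10^-4 M
[La^3+] = s = 6.4 × 10^-4 M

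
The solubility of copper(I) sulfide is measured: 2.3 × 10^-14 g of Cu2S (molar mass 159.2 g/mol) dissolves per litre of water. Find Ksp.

1.2 × 10^-47

Molar solubility s = (2.3 × 10^-14 g/L) / (159.2 g/mol) = 1.44 x 10^-16 M.
Cu2S(s) <=> 2 Cu^+ + S^2-
Let s = molar solubility. Then [Cu^+] = 2s and [S^2-] = s.
Ksp = [Cu^+]^2[S^2-]
So Ksp = (2s)^2 × s = 4s^3
With s = 1.44 x 10^-16: Ksp = 1.2 × 10^-47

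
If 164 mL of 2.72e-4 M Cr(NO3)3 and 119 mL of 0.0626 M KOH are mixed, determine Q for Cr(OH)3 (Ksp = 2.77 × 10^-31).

Total volume = 164 + 119 = 283 mL.
[Cr^3+] = 2.72 x 10^-4 × (164/283) = 1.576 x 10^-4 M
[OH^-] = 6.26 x 10^-2 × (119/283) = 2.632 x 10^-2 M
Cr(OH)3(s) ⇌ Cr^3+ + 3 OH^-, so Q = [Cr^3+][OH^-]^3
Q = (1.576 × 10^-4)(2.632 x 10^-2)^3 = 2.87 × 10^-9
Q > Ksp, so Cr(OH)3 will precipitate.

2.87 x 10^-9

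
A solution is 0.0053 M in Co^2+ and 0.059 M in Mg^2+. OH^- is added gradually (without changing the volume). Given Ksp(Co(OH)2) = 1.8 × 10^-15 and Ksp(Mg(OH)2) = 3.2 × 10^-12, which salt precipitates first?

Each salt begins to precipitate when Q = Ksp, i.e. when [OH^-] reaches its threshold.
For Co(OH)2: 1.8 × 10^-15 = 0.0053 × [OH^-]^2  ⇒  [OH^-] = 5.8 x 10^-7 M.
For Mg(OH)2: 3.2 × 10^-12 = 0.059 × [OH^-]^2  ⇒  [OH^-] = 7.4 x 10^-6 M.
The salt with the lower threshold [OH^-] precipitates first: Co(OH)2.

Co(OH)2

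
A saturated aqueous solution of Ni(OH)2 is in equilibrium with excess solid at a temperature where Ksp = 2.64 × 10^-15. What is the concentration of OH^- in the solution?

[OH^-] = 1.74 x 10^-5 M

Ni(OH)2(s) ⇌ Ni^2+ + 2 OH^-
Ksp = [Ni^2+][OH^-]^2
If s mol/L of Ni(OH)2 dissolves, [Ni^2+] = s and [OH^-] = 2s.
Ksp = s(2s)^2 = 4s^3
s^3 = 2.64 × 10^-15 / 4, so s = 8.707 x 10^-6 M
[OH^-] = 2s = 1.74 × 10^-5 M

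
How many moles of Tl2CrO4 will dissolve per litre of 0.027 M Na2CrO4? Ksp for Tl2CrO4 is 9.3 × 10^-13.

2.9 x 10^-6 M

Tl2CrO4(s) ⇌ 2 Tl^+(aq) + CrO4^2-(aq)
Ksp = [Tl^+]^2[CrO4^2-]
Let s = moles of Tl2CrO4 that dissolve per litre. [Tl^+] = 2s, [CrO4^2-] = 0.027 + s ≈ 0.027 (Ksp is small, so little additional dissolves).
Ksp ≈ (2s)^2 × 0.027
s = 2.9 × 10^-6 M
Check: s = 2.9 × 10^-6 ≪ 0.027, so the approximation is valid.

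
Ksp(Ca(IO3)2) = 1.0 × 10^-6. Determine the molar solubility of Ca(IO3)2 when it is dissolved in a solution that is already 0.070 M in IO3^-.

Ca(IO3)2(s) <=> Ca^2+(aq) + 2 IO3^-(aq)
Ksp = [Ca^2+][IO3^-]^2
Let s = moles of Ca(IO3)2 that dissolve per litre. [Ca^2+] = s, [IO3^-] = 0.070 + 2s ≈ 0.070 (Ksp is small, so little additional dissolves).
Ksp ≈ s × (0.070)^2
s = 2.0 x 10^-4 M
Check: 2s = 4.1 x 10^-4 ≪ 0.070, so the approximation is valid.

s ≈ 2.0 x 10^-4 M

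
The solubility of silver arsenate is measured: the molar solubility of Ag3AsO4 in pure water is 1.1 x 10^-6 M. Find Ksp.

Ksp ≈ 4.0 × 10^-23

Ag3AsO4(s) <=> 3 Ag^+(aq) + AsO4^3-(aq)
If s mol/L of Ag3AsO4 dissolves, [Ag^+] = 3s and [AsO4^3-] = s.
Ksp = [Ag^+]^3[AsO4^3-]
Ksp = (3s)^3s = 27s^4
With s = 1.1 × 10^-6: Ksp = 4.0 × 10^-23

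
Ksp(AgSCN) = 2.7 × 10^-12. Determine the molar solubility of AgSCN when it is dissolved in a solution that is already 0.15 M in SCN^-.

1.8 x 10^-11 M

AgSCN(s) ⇌ Ag^+ + SCN^-
Ksp = [Ag^+][SCN^-]
If s mol/L dissolves here, [Ag^+] = s, [SCN^-] = 0.15 + s ≈ 0.15 (since the SCN^- already present dominates).
Ksp ≈ s × 0.15
s = 1.8 × 10^-11 M
Check: s = 1.8 x 10^-11 ≪ 0.15, so the approximation is valid.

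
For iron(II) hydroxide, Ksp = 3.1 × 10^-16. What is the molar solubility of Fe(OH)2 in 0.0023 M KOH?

Fe(OH)2(s) ⇌ Fe^2+(aq) + 2 OH^-(aq)
Ksp = [Fe^2+][OH^-]^2
If s mol/L dissolves here, [Fe^2+] = s, [OH^-] = 0.0023 + 2s ≈ 0.0023 (common-ion effect: OH^- is already 0.0023 M).
Ksp ≈ s × (0.0023)^2
s = 5.9 x 10^-11 M
Check: 2s = 1.2 × 10^-10 ≪ 0.0023, so the approximation is valid.

s = 5.9 × 10^-11 M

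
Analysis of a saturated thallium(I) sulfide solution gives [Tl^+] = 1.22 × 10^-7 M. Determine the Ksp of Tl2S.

Ksp = 9.08 × 10^-22

Tl2S(s) <=> 2 Tl^+(aq) + S^2-(aq)
Stoichiometry gives [S^2-] = (1/2)[Tl^+] = 6.100 × 10^-8 M.
Ksp = [Tl^+]^2[S^2-]
Ksp = (1.22 x 10^-7)^2 × 6.100 × 10^-8 = 9.08 x 10^-22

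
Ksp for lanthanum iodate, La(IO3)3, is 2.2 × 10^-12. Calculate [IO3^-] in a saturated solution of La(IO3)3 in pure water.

La(IO3)3(s) ⇌ La^3+(aq) + 3 IO3^-(aq)
Ksp = [La^3+][IO3^-]^3
With molar solubility s: [La^3+] = s, [IO3^-] = 3s.
Ksp = s(3s)^3 = 27s^4
s^4 = 2.2 × 10^-12 / 27, so s = 5.34 × 10^-4 M
[IO3^-] = 3s = 1.6 × 10^-3 M

[IO3^-] = 1.6e-3 M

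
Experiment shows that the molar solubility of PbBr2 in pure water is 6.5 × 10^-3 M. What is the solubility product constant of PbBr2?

PbBr2(s) ⇌ Pb^2+ + 2 Br^-
If s mol/L of PbBr2 dissolves, [Pb^2+] = s and [Br^-] = 2s.
Ksp = [Pb^2+][Br^-]^2
Ksp = s(2s)^2 = 4s^3
With s = 6.5 x 10^-3: Ksp = 1.1 × 10^-6

Ksp ≈ 1.1 x 10^-6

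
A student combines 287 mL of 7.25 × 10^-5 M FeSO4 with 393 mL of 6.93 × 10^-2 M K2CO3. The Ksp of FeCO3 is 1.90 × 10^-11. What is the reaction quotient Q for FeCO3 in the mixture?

Total volume = 287 + 393 = 680 mL.
[Fe^2+] = 7.25 x 10^-5 × (287/680) = 3.060 x 10^-5 M
[CO3^2-] = 6.93 × 10^-2 × (393/680) = 4.005 x 10^-2 M
FeCO3(s) ⇌ Fe^2+ + CO3^2-, so Q = [Fe^2+][CO3^2-]
Q = (3.060 × 10^-5)(4.005 x 10^-2) = 1.23 x 10^-6
Q > Ksp, so FeCO3 will precipitate.

1.23 × 10^-6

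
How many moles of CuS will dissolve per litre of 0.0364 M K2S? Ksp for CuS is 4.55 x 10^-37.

s ≈ 1.25e-35 M

CuS(s) ⇌ Cu^2+(aq) + S^2-(aq)
Ksp = [Cu^2+][S^2-]
If s mol/L dissolves here, [Cu^2+] = s, [S^2-] = 0.0364 + s ≈ 0.0364 (common-ion effect: S^2- is already 0.0364 M).
Ksp ≈ s × 0.0364
s = 1.25 × 10^-35 M
Check: s = 1.3 × 10^-35 ≪ 0.0364, so the approximation is valid.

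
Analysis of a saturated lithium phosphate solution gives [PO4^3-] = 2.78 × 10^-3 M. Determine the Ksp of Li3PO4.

Li3PO4(s) ⇌ 3 Li^+ + PO4^3-
Stoichiometry gives [Li^+] = (3/1)[PO4^3-] = 8.340 × 10^-3 M.
Ksp = [Li^+]^3[PO4^3-]
Ksp = (8.340 × 10^-3)^3 × 2.78 × 10^-3 = 1.61 x 10^-9

Ksp = 1.61e-9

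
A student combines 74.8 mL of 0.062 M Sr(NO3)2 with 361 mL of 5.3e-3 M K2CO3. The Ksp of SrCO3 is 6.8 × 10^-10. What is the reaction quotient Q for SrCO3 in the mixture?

Total volume = 74.8 + 361 = 435.8 mL.
[Sr^2+] = 6.2 x 10^-2 × (74.8/435.8) = 1.06 × 10^-2 M
[CO3^2-] = 5.3 x 10^-3 × (361/435.8) = 4.39 × 10^-3 M
SrCO3(s) <=> Sr^2+ + CO3^2-, so Q = [Sr^2+][CO3^2-]
Q = (1.06 × 10^-2)(4.39 × 10^-3) = 4.7 x 10^-5
Q > Ksp, so SrCO3 will precipitate.

4.7 × 10^-5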